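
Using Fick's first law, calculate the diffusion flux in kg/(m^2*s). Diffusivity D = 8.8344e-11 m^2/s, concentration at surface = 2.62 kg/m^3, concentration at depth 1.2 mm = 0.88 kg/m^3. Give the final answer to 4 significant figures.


J = -D * (dC/dx) = D * (C1 - C2) / dx
J = 8.8344e-11 * (2.62 - 0.88) / 1.2e-03
J = 1.281e-07 kg/(m^2*s)


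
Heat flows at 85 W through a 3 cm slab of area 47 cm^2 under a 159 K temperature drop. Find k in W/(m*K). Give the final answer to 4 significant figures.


k = Q*L / (A*dT)
L = 0.03 m, A = 4.7e-03 m^2
k = 85 * 0.03 / (4.7e-03 * 159)
k = 3.412 W/(m*K)


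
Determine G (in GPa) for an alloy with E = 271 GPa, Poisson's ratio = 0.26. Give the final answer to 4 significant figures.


G = E / (2*(1+nu))
G = 271 / (2*(1+0.26))
G = 107.5 GPa


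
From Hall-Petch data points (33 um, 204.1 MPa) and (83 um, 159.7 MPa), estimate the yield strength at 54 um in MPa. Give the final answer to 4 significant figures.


sigma_y = sigma0 + k / sqrt(d)
1/sqrt(d1) = 1/sqrt(3.3e-05) = 174.078;  1/sqrt(d2) = 109.764
k = (sigma1 - sigma2) / (1/sqrt(d1) - 1/sqrt(d2)) = (204.1 - 159.7) / (174.078 - 109.764) = 0.690369 MPa*m^0.5
sigma0 = sigma1 - k/sqrt(d1) = 204.1 - 0.690369*174.078 = 83.9221 MPa
sigma_y(d3) = 83.9221 + 0.690369 / sqrt(5.4e-05) = 177.9 MPa


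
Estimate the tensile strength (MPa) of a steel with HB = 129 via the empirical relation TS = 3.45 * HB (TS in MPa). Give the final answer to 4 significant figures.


TS (MPa) = 3.45 * HB
TS = 3.45 * 129
TS = 445.1 MPa


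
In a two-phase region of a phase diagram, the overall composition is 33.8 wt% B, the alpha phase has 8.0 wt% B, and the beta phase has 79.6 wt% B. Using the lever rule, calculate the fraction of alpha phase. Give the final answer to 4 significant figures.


f_alpha = (C_beta - C0) / (C_beta - C_alpha)
f_alpha = (79.6 - 33.8) / (79.6 - 8.0)
f_alpha = 0.6397


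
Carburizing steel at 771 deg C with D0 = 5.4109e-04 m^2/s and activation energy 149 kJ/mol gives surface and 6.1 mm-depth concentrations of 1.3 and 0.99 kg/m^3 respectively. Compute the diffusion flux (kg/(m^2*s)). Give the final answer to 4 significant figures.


Step 1: D = D0 * exp(-Qd/(R*T))
T = 771 + 273.15 = 1044.15 K
D = 5.4109e-04 * exp(-149e3 / (8.314 * 1044.15)) = 1.90164e-11 m^2/s
Step 2: J = D * (C1 - C2) / dx
J = 1.90164e-11 * (1.3 - 0.99) / 6.1e-03
J = 9.664e-10 kg/(m^2*s)


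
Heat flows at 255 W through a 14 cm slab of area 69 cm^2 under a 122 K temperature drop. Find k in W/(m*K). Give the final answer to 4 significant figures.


k = Q*L / (A*dT)
L = 0.14 m, A = 6.9e-03 m^2
k = 255 * 0.14 / (6.9e-03 * 122)
k = 42.41 W/(m*K)


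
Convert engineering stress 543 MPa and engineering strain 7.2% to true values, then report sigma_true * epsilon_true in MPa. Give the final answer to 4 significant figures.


sigma_true = sigma_eng * (1 + epsilon_eng)
sigma_true = 543 * (1 + 0.072) = 582.096 MPa
epsilon_true = ln(1 + epsilon_eng)
epsilon_true = ln(1 + 0.072) = 0.0695261
sigma_true * epsilon_true = 582.096 * 0.0695261 = 40.47 MPa


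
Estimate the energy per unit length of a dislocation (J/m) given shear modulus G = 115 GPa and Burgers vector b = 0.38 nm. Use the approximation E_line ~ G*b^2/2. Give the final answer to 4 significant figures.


E = G*b^2/2
b = 0.38 nm = 3.8e-10 m
G = 115 GPa = 1.15e+11 Pa
E = 0.5 * 1.15e+11 * (3.8e-10)^2
E = 8.303e-09 J/m


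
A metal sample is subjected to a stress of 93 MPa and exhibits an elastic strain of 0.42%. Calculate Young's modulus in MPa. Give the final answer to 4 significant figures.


E = sigma / epsilon
epsilon = 0.42% = 4.2e-03
E = 93 / 4.2e-03
E = 22140 MPa


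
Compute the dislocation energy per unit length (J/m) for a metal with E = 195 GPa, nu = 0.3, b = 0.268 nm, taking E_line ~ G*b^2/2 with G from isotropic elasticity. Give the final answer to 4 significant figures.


Step 1: G = E / (2*(1+nu))
G = 195 / (2*(1+0.3)) = 75 GPa = 7.5e+10 Pa
Step 2: E_line = G*b^2/2
b = 0.268 nm = 2.68e-10 m
E_line = 0.5 * 7.5e+10 * (2.68e-10)^2 = 2.693e-09 J/m


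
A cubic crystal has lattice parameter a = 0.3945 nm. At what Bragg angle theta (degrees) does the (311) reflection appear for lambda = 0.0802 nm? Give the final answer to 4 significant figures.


d = a / sqrt(h^2+k^2+l^2)
d = 0.3945 / sqrt(11) = 0.118946 nm
lambda = 2*d*sin(theta)  =>  sin(theta) = lambda / (2*d)
sin(theta) = 0.0802 / (2 * 0.118946) = 0.337127
theta = 19.7 deg


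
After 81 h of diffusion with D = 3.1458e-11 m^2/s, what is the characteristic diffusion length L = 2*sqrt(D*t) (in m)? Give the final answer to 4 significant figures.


t = 81 hr = 291600 s
Diffusion length = 2*sqrt(D*t)
= 2*sqrt(3.1458e-11 * 291600)
= 6.057e-03 m


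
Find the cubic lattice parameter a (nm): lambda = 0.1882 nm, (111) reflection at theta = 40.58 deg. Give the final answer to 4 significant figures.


d = lambda / (2*sin(theta))
d = 0.1882 / (2*sin(40.58 deg))
d = 0.144656 nm
a = d * sqrt(h^2+k^2+l^2) = 0.144656 * sqrt(3)
a = 0.2506 nm


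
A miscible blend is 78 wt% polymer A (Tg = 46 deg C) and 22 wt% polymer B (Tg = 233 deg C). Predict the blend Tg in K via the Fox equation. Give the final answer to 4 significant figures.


1/Tg = w1/Tg1 + w2/Tg2 (in Kelvin)
Tg1 = 319.15 K, Tg2 = 506.15 K
1/Tg = 0.78/319.15 + 0.22/506.15
Tg = 347.4 K


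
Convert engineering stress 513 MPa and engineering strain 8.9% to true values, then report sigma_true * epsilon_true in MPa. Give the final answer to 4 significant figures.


sigma_true = sigma_eng * (1 + epsilon_eng)
sigma_true = 513 * (1 + 0.089) = 558.657 MPa
epsilon_true = ln(1 + epsilon_eng)
epsilon_true = ln(1 + 0.089) = 0.0852598
sigma_true * epsilon_true = 558.657 * 0.0852598 = 47.63 MPa


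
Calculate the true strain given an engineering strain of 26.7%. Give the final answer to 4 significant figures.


epsilon_true = ln(1 + epsilon_eng)
epsilon_true = ln(1 + 0.267)
epsilon_true = 0.2367


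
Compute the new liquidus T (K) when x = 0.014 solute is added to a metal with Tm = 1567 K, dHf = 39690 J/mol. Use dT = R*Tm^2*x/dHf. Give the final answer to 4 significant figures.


dT = R*Tm^2*x / dHf
dT = 8.314 * 1567^2 * 0.014 / 39690
dT = 7.20104 K
T_new = 1567 - 7.20104 = 1560 K


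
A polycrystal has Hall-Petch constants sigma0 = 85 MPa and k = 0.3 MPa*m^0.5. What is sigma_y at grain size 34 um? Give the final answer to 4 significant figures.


sigma_y = sigma0 + k / sqrt(d)
d = 34 um = 3.4e-05 m
sigma_y = 85 + 0.3 / sqrt(3.4e-05)
sigma_y = 136.4 MPa


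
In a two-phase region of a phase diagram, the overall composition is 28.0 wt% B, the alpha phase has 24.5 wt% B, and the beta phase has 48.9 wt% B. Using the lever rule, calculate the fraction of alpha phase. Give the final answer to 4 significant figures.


f_alpha = (C_beta - C0) / (C_beta - C_alpha)
f_alpha = (48.9 - 28.0) / (48.9 - 24.5)
f_alpha = 0.8566


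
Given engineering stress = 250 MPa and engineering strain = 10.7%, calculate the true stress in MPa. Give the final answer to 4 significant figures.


sigma_true = sigma_eng * (1 + epsilon_eng)
sigma_true = 250 * (1 + 0.107)
sigma_true = 276.8 MPa


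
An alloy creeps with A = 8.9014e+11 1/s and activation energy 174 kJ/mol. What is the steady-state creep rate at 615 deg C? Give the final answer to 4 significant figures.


rate = A * exp(-Q / (R*T))
T = 615 + 273.15 = 888.15 K
rate = 8.9014e+11 * exp(-174e3 / (8.314 * 888.15))
rate = 51.96 1/s


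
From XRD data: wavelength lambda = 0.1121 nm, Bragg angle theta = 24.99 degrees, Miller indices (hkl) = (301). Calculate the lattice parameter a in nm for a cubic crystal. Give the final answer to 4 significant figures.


d = lambda / (2*sin(theta))
d = 0.1121 / (2*sin(24.99 deg))
d = 0.132675 nm
a = d * sqrt(h^2+k^2+l^2) = 0.132675 * sqrt(10)
a = 0.4196 nm


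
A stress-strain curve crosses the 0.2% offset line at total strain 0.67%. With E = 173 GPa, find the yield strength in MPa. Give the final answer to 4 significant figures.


Offset strain = 0.002
Elastic strain at yield = total_strain - offset = 6.7e-03 - 0.002 = 4.7e-03
sigma_y = E * elastic_strain = 173000 * 4.7e-03
sigma_y = 813.1 MPa


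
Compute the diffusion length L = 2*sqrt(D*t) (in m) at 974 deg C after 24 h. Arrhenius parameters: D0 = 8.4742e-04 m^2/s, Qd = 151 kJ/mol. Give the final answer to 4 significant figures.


Step 1: D = D0 * exp(-Qd/(R*T))
T = 1247.15 K
D = 8.4742e-04 * exp(-151e3 / (8.314 * 1247.15)) = 4.01334e-10 m^2/s
Step 2: L = 2*sqrt(D*t)
t = 24 h = 86400 s
L = 2*sqrt(4.01334e-10 * 86400) = 0.01178 m


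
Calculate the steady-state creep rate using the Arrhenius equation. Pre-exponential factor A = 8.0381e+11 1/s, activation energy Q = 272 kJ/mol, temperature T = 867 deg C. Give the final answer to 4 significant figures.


rate = A * exp(-Q / (R*T))
T = 867 + 273.15 = 1140.15 K
rate = 8.0381e+11 * exp(-272e3 / (8.314 * 1140.15))
rate = 0.2775 1/s


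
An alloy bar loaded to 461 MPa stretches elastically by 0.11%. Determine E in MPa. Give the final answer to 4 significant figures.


E = sigma / epsilon
epsilon = 0.11% = 1.1e-03
E = 461 / 1.1e-03
E = 419100 MPa


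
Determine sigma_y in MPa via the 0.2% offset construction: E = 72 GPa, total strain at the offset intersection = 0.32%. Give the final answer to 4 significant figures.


Offset strain = 0.002
Elastic strain at yield = total_strain - offset = 3.2e-03 - 0.002 = 1.2e-03
sigma_y = E * elastic_strain = 72000 * 1.2e-03
sigma_y = 86.4 MPa


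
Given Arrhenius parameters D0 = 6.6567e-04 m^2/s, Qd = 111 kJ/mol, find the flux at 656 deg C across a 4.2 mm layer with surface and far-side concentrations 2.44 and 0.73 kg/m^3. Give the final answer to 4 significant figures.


Step 1: D = D0 * exp(-Qd/(R*T))
T = 656 + 273.15 = 929.15 K
D = 6.6567e-04 * exp(-111e3 / (8.314 * 929.15)) = 3.82713e-10 m^2/s
Step 2: J = D * (C1 - C2) / dx
J = 3.82713e-10 * (2.44 - 0.73) / 4.2e-03
J = 1.558e-07 kg/(m^2*s)


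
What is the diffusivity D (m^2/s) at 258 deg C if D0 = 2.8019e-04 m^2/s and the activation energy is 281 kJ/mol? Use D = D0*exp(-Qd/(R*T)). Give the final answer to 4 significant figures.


D = D0 * exp(-Qd / (R*T))
T = 531.15 K
D = 2.8019e-04 * exp(-281e3 / (8.314 * 531.15))
D = 6.489e-32 m^2/s


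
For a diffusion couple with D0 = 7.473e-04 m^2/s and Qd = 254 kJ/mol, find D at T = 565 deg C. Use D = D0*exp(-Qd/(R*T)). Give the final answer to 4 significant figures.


D = D0 * exp(-Qd / (R*T))
T = 838.15 K
D = 7.473e-04 * exp(-254e3 / (8.314 * 838.15))
D = 1.105e-19 m^2/s


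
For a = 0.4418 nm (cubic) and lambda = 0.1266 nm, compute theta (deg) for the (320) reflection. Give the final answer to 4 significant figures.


d = a / sqrt(h^2+k^2+l^2)
d = 0.4418 / sqrt(13) = 0.122533 nm
lambda = 2*d*sin(theta)  =>  sin(theta) = lambda / (2*d)
sin(theta) = 0.1266 / (2 * 0.122533) = 0.516594
theta = 31.1 deg


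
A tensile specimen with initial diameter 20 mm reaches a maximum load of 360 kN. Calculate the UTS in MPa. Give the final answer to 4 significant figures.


A0 = pi*(d/2)^2 = pi*(20/2)^2 = 314.159 mm^2
UTS = F_max / A0 = 360*1000 / 314.159
UTS = 1146 MPa


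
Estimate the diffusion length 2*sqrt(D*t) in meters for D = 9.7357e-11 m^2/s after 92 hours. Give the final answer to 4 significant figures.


t = 92 hr = 331200 s
Diffusion length = 2*sqrt(D*t)
= 2*sqrt(9.7357e-11 * 331200)
= 0.01136 m


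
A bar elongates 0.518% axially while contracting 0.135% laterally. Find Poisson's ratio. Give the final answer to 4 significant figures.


nu = -epsilon_lat / epsilon_axial
Lateral strain is contraction (negative), so using magnitudes:
nu = 0.135 / 0.518
nu = 0.2606


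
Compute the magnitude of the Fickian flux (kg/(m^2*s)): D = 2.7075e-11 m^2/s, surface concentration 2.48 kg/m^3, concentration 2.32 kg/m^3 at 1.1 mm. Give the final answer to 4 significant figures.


J = -D * (dC/dx) = D * (C1 - C2) / dx
J = 2.7075e-11 * (2.48 - 2.32) / 1.1e-03
J = 3.938e-09 kg/(m^2*s)


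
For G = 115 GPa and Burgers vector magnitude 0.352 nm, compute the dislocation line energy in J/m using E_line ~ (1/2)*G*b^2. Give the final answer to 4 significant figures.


E = G*b^2/2
b = 0.352 nm = 3.52e-10 m
G = 115 GPa = 1.15e+11 Pa
E = 0.5 * 1.15e+11 * (3.52e-10)^2
E = 7.124e-09 J/m


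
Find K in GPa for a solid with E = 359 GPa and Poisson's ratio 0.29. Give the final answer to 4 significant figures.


K = E / (3*(1-2*nu))
K = 359 / (3*(1-2*0.29))
K = 284.9 GPa


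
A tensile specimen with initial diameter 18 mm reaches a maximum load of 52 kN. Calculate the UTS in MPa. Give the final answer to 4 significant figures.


A0 = pi*(d/2)^2 = pi*(18/2)^2 = 254.469 mm^2
UTS = F_max / A0 = 52*1000 / 254.469
UTS = 204.3 MPa


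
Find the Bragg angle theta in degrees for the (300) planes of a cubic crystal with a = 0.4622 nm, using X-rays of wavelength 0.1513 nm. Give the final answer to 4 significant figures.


d = a / sqrt(h^2+k^2+l^2)
d = 0.4622 / sqrt(9) = 0.154067 nm
lambda = 2*d*sin(theta)  =>  sin(theta) = lambda / (2*d)
sin(theta) = 0.1513 / (2 * 0.154067) = 0.491021
theta = 29.41 deg


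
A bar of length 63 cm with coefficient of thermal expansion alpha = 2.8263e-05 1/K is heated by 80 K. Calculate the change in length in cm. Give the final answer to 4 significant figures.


dL = L0 * alpha * dT
dL = 63 * 2.8263e-05 * 80
dL = 0.1424 cm


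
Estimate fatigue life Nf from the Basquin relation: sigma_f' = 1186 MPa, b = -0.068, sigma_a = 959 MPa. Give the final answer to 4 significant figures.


sigma_a = sigma_f' * (2*Nf)^b
2*Nf = (sigma_a / sigma_f')^(1/b)
2*Nf = (959 / 1186)^(1/-0.068)
2*Nf = 22.7433
Nf = 11.37 cycles


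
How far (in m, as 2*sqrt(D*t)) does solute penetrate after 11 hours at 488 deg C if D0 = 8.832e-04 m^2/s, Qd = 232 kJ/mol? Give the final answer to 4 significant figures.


Step 1: D = D0 * exp(-Qd/(R*T))
T = 761.15 K
D = 8.832e-04 * exp(-232e3 / (8.314 * 761.15)) = 1.05746e-19 m^2/s
Step 2: L = 2*sqrt(D*t)
t = 11 h = 39600 s
L = 2*sqrt(1.05746e-19 * 39600) = 1.294e-07 m


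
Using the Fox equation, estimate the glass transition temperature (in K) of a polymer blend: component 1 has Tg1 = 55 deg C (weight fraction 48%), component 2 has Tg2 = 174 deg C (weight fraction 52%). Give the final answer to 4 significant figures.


1/Tg = w1/Tg1 + w2/Tg2 (in Kelvin)
Tg1 = 328.15 K, Tg2 = 447.15 K
1/Tg = 0.48/328.15 + 0.52/447.15
Tg = 380.9 K


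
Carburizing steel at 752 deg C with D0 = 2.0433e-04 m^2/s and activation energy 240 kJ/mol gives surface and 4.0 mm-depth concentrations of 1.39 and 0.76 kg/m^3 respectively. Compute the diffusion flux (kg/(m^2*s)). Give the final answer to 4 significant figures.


Step 1: D = D0 * exp(-Qd/(R*T))
T = 752 + 273.15 = 1025.15 K
D = 2.0433e-04 * exp(-240e3 / (8.314 * 1025.15)) = 1.2054e-16 m^2/s
Step 2: J = D * (C1 - C2) / dx
J = 1.2054e-16 * (1.39 - 0.76) / 4e-03
J = 1.899e-14 kg/(m^2*s)


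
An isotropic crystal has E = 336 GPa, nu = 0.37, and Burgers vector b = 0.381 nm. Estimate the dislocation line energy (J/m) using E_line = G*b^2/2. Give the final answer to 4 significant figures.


Step 1: G = E / (2*(1+nu))
G = 336 / (2*(1+0.37)) = 122.628 GPa = 1.22628e+11 Pa
Step 2: E_line = G*b^2/2
b = 0.381 nm = 3.81e-10 m
E_line = 0.5 * 1.22628e+11 * (3.81e-10)^2 = 8.9e-09 J/m


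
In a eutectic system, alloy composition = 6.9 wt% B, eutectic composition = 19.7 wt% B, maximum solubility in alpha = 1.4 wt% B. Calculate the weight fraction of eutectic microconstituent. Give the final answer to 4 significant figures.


f_primary = (C_e - C0) / (C_e - C_alpha_max)
f_primary = (19.7 - 6.9) / (19.7 - 1.4)
f_primary = 0.699454
f_eutectic = 1 - 0.699454 = 0.3005


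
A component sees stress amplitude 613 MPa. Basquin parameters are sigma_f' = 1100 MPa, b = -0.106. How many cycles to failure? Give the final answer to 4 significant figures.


sigma_a = sigma_f' * (2*Nf)^b
2*Nf = (sigma_a / sigma_f')^(1/b)
2*Nf = (613 / 1100)^(1/-0.106)
2*Nf = 248.649
Nf = 124.3 cycles


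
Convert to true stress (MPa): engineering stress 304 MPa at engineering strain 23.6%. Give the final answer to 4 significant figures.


sigma_true = sigma_eng * (1 + epsilon_eng)
sigma_true = 304 * (1 + 0.236)
sigma_true = 375.7 MPa


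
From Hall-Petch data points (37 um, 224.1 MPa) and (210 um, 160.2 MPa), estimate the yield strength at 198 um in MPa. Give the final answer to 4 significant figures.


sigma_y = sigma0 + k / sqrt(d)
1/sqrt(d1) = 1/sqrt(3.7e-05) = 164.399;  1/sqrt(d2) = 69.0066
k = (sigma1 - sigma2) / (1/sqrt(d1) - 1/sqrt(d2)) = (224.1 - 160.2) / (164.399 - 69.0066) = 0.669864 MPa*m^0.5
sigma0 = sigma1 - k/sqrt(d1) = 224.1 - 0.669864*164.399 = 113.975 MPa
sigma_y(d3) = 113.975 + 0.669864 / sqrt(1.98e-04) = 161.6 MPa


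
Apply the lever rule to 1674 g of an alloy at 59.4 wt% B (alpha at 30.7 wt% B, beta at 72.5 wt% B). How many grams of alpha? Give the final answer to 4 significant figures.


f_alpha = (C_beta - C0) / (C_beta - C_alpha)
f_alpha = (72.5 - 59.4) / (72.5 - 30.7) = 0.313397
m_alpha = f_alpha * m_total = 0.313397 * 1674 = 524.6 g


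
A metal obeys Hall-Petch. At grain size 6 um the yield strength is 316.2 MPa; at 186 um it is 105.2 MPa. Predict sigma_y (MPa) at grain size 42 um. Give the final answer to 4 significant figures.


sigma_y = sigma0 + k / sqrt(d)
1/sqrt(d1) = 1/sqrt(6e-06) = 408.248;  1/sqrt(d2) = 73.3236
k = (sigma1 - sigma2) / (1/sqrt(d1) - 1/sqrt(d2)) = (316.2 - 105.2) / (408.248 - 73.3236) = 0.629992 MPa*m^0.5
sigma0 = sigma1 - k/sqrt(d1) = 316.2 - 0.629992*408.248 = 59.0067 MPa
sigma_y(d3) = 59.0067 + 0.629992 / sqrt(4.2e-05) = 156.2 MPa


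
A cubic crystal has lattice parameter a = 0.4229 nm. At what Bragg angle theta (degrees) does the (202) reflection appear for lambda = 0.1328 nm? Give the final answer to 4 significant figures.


d = a / sqrt(h^2+k^2+l^2)
d = 0.4229 / sqrt(8) = 0.149518 nm
lambda = 2*d*sin(theta)  =>  sin(theta) = lambda / (2*d)
sin(theta) = 0.1328 / (2 * 0.149518) = 0.444094
theta = 26.37 deg


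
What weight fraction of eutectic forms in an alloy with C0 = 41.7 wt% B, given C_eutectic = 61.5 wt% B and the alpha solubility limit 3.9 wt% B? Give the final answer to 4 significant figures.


f_primary = (C_e - C0) / (C_e - C_alpha_max)
f_primary = (61.5 - 41.7) / (61.5 - 3.9)
f_primary = 0.34375
f_eutectic = 1 - 0.34375 = 0.6563


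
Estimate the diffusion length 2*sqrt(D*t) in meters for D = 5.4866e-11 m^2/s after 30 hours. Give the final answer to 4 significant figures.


t = 30 hr = 108000 s
Diffusion length = 2*sqrt(D*t)
= 2*sqrt(5.4866e-11 * 108000)
= 4.868e-03 m


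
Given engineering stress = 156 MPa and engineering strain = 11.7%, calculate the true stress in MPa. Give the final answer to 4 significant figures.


sigma_true = sigma_eng * (1 + epsilon_eng)
sigma_true = 156 * (1 + 0.117)
sigma_true = 174.3 MPa


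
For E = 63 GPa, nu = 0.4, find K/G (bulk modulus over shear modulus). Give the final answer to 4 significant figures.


G = E / (2*(1+nu))
G = 63 / (2*(1+0.4)) = 22.5 GPa
K = E / (3*(1-2*nu))
K = 63 / (3*(1-2*0.4)) = 105 GPa
K/G = 105 / 22.5 = 4.667


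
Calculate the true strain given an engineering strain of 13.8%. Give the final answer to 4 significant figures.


epsilon_true = ln(1 + epsilon_eng)
epsilon_true = ln(1 + 0.138)
epsilon_true = 0.1293


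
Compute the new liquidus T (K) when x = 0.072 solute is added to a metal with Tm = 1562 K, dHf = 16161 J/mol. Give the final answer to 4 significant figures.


dT = R*Tm^2*x / dHf
dT = 8.314 * 1562^2 * 0.072 / 16161
dT = 90.3725 K
T_new = 1562 - 90.3725 = 1472 K


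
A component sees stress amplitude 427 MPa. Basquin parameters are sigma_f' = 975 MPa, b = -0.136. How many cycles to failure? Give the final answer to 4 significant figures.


sigma_a = sigma_f' * (2*Nf)^b
2*Nf = (sigma_a / sigma_f')^(1/b)
2*Nf = (427 / 975)^(1/-0.136)
2*Nf = 433.105
Nf = 216.6 cycles


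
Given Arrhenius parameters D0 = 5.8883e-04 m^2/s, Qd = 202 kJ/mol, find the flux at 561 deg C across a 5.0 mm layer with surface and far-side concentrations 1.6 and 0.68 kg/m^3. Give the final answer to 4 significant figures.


Step 1: D = D0 * exp(-Qd/(R*T))
T = 561 + 273.15 = 834.15 K
D = 5.8883e-04 * exp(-202e3 / (8.314 * 834.15)) = 1.31902e-16 m^2/s
Step 2: J = D * (C1 - C2) / dx
J = 1.31902e-16 * (1.6 - 0.68) / 5e-03
J = 2.427e-14 kg/(m^2*s)


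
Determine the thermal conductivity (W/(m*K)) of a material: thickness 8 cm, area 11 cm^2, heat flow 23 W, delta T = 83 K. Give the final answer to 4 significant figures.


k = Q*L / (A*dT)
L = 0.08 m, A = 1.1e-03 m^2
k = 23 * 0.08 / (1.1e-03 * 83)
k = 20.15 W/(m*K)


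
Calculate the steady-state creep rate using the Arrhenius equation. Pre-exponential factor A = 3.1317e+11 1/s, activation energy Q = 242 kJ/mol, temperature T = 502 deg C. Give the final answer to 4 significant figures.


rate = A * exp(-Q / (R*T))
T = 502 + 273.15 = 775.15 K
rate = 3.1317e+11 * exp(-242e3 / (8.314 * 775.15))
rate = 1.54e-05 1/s


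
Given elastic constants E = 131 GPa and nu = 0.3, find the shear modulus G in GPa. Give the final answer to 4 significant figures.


G = E / (2*(1+nu))
G = 131 / (2*(1+0.3))
G = 50.38 GPa


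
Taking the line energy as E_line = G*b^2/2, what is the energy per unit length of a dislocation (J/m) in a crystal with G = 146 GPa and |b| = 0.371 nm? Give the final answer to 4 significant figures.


E = G*b^2/2
b = 0.371 nm = 3.71e-10 m
G = 146 GPa = 1.46e+11 Pa
E = 0.5 * 1.46e+11 * (3.71e-10)^2
E = 1.005e-08 J/m


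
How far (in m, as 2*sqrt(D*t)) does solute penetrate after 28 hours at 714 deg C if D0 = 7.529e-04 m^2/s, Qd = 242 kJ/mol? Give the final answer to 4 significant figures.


Step 1: D = D0 * exp(-Qd/(R*T))
T = 987.15 K
D = 7.529e-04 * exp(-242e3 / (8.314 * 987.15)) = 1.17745e-16 m^2/s
Step 2: L = 2*sqrt(D*t)
t = 28 h = 100800 s
L = 2*sqrt(1.17745e-16 * 100800) = 6.89e-06 m


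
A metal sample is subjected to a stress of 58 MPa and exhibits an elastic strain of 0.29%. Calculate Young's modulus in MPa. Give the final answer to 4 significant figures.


E = sigma / epsilon
epsilon = 0.29% = 2.9e-03
E = 58 / 2.9e-03
E = 20000 MPa


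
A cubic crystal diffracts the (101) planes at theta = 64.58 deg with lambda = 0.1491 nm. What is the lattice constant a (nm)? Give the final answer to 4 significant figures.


d = lambda / (2*sin(theta))
d = 0.1491 / (2*sin(64.58 deg))
d = 0.0825412 nm
a = d * sqrt(h^2+k^2+l^2) = 0.0825412 * sqrt(2)
a = 0.1167 nm


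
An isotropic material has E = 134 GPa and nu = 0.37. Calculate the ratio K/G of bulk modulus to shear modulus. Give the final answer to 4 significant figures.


G = E / (2*(1+nu))
G = 134 / (2*(1+0.37)) = 48.9051 GPa
K = E / (3*(1-2*nu))
K = 134 / (3*(1-2*0.37)) = 171.795 GPa
K/G = 171.795 / 48.9051 = 3.513


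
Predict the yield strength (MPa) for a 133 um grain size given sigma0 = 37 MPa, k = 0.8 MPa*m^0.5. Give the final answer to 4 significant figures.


sigma_y = sigma0 + k / sqrt(d)
d = 133 um = 1.33e-04 m
sigma_y = 37 + 0.8 / sqrt(1.33e-04)
sigma_y = 106.4 MPa


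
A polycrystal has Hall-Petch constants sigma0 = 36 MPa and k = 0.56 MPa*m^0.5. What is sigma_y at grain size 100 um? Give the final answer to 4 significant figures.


sigma_y = sigma0 + k / sqrt(d)
d = 100 um = 1e-04 m
sigma_y = 36 + 0.56 / sqrt(1e-04)
sigma_y = 92 MPa


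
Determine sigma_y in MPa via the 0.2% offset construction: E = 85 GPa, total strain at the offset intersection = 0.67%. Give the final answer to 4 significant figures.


Offset strain = 0.002
Elastic strain at yield = total_strain - offset = 6.7e-03 - 0.002 = 4.7e-03
sigma_y = E * elastic_strain = 85000 * 4.7e-03
sigma_y = 399.5 MPa


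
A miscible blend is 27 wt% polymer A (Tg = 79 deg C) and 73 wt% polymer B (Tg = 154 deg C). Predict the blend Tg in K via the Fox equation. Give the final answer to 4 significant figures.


1/Tg = w1/Tg1 + w2/Tg2 (in Kelvin)
Tg1 = 352.15 K, Tg2 = 427.15 K
1/Tg = 0.27/352.15 + 0.73/427.15
Tg = 403.9 K


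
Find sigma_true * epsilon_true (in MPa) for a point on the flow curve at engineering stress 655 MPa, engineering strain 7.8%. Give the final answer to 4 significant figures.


sigma_true = sigma_eng * (1 + epsilon_eng)
sigma_true = 655 * (1 + 0.078) = 706.09 MPa
epsilon_true = ln(1 + epsilon_eng)
epsilon_true = ln(1 + 0.078) = 0.0751075
sigma_true * epsilon_true = 706.09 * 0.0751075 = 53.03 MPa


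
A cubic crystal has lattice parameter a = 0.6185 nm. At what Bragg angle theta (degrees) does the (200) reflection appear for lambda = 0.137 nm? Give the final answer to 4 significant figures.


d = a / sqrt(h^2+k^2+l^2)
d = 0.6185 / sqrt(4) = 0.30925 nm
lambda = 2*d*sin(theta)  =>  sin(theta) = lambda / (2*d)
sin(theta) = 0.137 / (2 * 0.30925) = 0.221504
theta = 12.8 deg


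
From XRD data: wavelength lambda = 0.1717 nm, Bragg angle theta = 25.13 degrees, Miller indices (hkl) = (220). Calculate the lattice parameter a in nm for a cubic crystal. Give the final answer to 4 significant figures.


d = lambda / (2*sin(theta))
d = 0.1717 / (2*sin(25.13 deg))
d = 0.202155 nm
a = d * sqrt(h^2+k^2+l^2) = 0.202155 * sqrt(8)
a = 0.5718 nm


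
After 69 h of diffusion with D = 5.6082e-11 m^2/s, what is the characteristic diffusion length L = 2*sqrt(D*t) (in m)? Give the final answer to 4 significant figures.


t = 69 hr = 248400 s
Diffusion length = 2*sqrt(D*t)
= 2*sqrt(5.6082e-11 * 248400)
= 7.465e-03 m


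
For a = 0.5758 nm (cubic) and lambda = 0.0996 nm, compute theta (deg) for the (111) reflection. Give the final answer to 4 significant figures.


d = a / sqrt(h^2+k^2+l^2)
d = 0.5758 / sqrt(3) = 0.332438 nm
lambda = 2*d*sin(theta)  =>  sin(theta) = lambda / (2*d)
sin(theta) = 0.0996 / (2 * 0.332438) = 0.149802
theta = 8.615 deg


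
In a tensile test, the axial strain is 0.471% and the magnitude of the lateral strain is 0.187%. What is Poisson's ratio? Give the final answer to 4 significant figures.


nu = -epsilon_lat / epsilon_axial
Lateral strain is contraction (negative), so using magnitudes:
nu = 0.187 / 0.471
nu = 0.397


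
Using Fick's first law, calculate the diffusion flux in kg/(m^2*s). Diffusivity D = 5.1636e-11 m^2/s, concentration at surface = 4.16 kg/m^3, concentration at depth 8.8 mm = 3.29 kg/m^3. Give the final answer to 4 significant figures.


J = -D * (dC/dx) = D * (C1 - C2) / dx
J = 5.1636e-11 * (4.16 - 3.29) / 8.8e-03
J = 5.105e-09 kg/(m^2*s)


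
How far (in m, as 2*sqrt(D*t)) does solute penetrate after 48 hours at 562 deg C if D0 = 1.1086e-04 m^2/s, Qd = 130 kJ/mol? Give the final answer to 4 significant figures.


Step 1: D = D0 * exp(-Qd/(R*T))
T = 835.15 K
D = 1.1086e-04 * exp(-130e3 / (8.314 * 835.15)) = 8.19601e-13 m^2/s
Step 2: L = 2*sqrt(D*t)
t = 48 h = 172800 s
L = 2*sqrt(8.19601e-13 * 172800) = 7.527e-04 m


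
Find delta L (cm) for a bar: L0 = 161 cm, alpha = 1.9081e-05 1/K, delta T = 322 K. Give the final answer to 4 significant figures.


dL = L0 * alpha * dT
dL = 161 * 1.9081e-05 * 322
dL = 0.9892 cm


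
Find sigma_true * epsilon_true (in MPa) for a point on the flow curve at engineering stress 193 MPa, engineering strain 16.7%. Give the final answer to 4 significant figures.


sigma_true = sigma_eng * (1 + epsilon_eng)
sigma_true = 193 * (1 + 0.167) = 225.231 MPa
epsilon_true = ln(1 + epsilon_eng)
epsilon_true = ln(1 + 0.167) = 0.154436
sigma_true * epsilon_true = 225.231 * 0.154436 = 34.78 MPa


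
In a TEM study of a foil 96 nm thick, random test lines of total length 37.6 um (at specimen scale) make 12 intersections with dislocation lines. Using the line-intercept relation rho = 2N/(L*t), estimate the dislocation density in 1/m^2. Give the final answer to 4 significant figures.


rho = 2N / (L * t)
L = 37.6 um = 3.76e-05 m, t = 96 nm = 9.6e-08 m
rho = 2 * 12 / (3.76e-05 * 9.6e-08)
rho = 6.649e+12 1/m^2


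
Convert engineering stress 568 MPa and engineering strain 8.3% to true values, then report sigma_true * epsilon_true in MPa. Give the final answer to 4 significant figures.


sigma_true = sigma_eng * (1 + epsilon_eng)
sigma_true = 568 * (1 + 0.083) = 615.144 MPa
epsilon_true = ln(1 + epsilon_eng)
epsilon_true = ln(1 + 0.083) = 0.079735
sigma_true * epsilon_true = 615.144 * 0.079735 = 49.05 MPa


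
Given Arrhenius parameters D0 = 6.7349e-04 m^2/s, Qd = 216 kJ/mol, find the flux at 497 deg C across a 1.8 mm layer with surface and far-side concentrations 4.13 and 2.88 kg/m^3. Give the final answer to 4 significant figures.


Step 1: D = D0 * exp(-Qd/(R*T))
T = 497 + 273.15 = 770.15 K
D = 6.7349e-04 * exp(-216e3 / (8.314 * 770.15)) = 1.50599e-18 m^2/s
Step 2: J = D * (C1 - C2) / dx
J = 1.50599e-18 * (4.13 - 2.88) / 1.8e-03
J = 1.046e-15 kg/(m^2*s)


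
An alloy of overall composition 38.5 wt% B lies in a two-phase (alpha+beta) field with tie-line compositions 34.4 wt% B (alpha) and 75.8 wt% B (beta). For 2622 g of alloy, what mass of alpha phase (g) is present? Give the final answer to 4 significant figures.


f_alpha = (C_beta - C0) / (C_beta - C_alpha)
f_alpha = (75.8 - 38.5) / (75.8 - 34.4) = 0.900966
m_alpha = f_alpha * m_total = 0.900966 * 2622 = 2362 g


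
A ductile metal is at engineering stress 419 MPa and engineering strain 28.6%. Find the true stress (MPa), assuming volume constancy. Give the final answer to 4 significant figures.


sigma_true = sigma_eng * (1 + epsilon_eng)
sigma_true = 419 * (1 + 0.286)
sigma_true = 538.8 MPa


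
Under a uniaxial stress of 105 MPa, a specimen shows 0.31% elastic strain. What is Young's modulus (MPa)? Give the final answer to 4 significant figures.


E = sigma / epsilon
epsilon = 0.31% = 3.1e-03
E = 105 / 3.1e-03
E = 33870 MPa


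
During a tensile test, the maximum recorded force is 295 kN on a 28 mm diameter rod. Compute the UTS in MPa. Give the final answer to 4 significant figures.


A0 = pi*(d/2)^2 = pi*(28/2)^2 = 615.752 mm^2
UTS = F_max / A0 = 295*1000 / 615.752
UTS = 479.1 MPa


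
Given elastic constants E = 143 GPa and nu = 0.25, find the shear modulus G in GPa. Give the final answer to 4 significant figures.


G = E / (2*(1+nu))
G = 143 / (2*(1+0.25))
G = 57.2 GPa


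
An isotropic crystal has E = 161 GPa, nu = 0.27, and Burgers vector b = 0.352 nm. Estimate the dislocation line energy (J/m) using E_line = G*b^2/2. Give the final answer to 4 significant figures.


Step 1: G = E / (2*(1+nu))
G = 161 / (2*(1+0.27)) = 63.3858 GPa = 6.33858e+10 Pa
Step 2: E_line = G*b^2/2
b = 0.352 nm = 3.52e-10 m
E_line = 0.5 * 6.33858e+10 * (3.52e-10)^2 = 3.927e-09 J/m


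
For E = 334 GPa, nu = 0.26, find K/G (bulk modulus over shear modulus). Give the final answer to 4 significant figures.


G = E / (2*(1+nu))
G = 334 / (2*(1+0.26)) = 132.54 GPa
K = E / (3*(1-2*nu))
K = 334 / (3*(1-2*0.26)) = 231.944 GPa
K/G = 231.944 / 132.54 = 1.75


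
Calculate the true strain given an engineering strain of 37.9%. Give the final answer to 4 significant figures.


epsilon_true = ln(1 + epsilon_eng)
epsilon_true = ln(1 + 0.379)
epsilon_true = 0.3214


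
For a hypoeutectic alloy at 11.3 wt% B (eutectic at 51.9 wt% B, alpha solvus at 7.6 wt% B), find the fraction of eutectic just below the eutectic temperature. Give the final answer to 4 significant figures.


f_primary = (C_e - C0) / (C_e - C_alpha_max)
f_primary = (51.9 - 11.3) / (51.9 - 7.6)
f_primary = 0.916479
f_eutectic = 1 - 0.916479 = 0.08352


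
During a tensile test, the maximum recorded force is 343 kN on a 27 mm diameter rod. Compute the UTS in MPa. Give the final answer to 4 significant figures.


A0 = pi*(d/2)^2 = pi*(27/2)^2 = 572.555 mm^2
UTS = F_max / A0 = 343*1000 / 572.555
UTS = 599.1 MPa


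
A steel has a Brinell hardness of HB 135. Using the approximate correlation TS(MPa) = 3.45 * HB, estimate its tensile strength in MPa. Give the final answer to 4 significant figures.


TS (MPa) = 3.45 * HB
TS = 3.45 * 135
TS = 465.8 MPa


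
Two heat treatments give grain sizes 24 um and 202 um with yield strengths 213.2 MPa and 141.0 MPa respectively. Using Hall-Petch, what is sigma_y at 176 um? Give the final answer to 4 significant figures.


sigma_y = sigma0 + k / sqrt(d)
1/sqrt(d1) = 1/sqrt(2.4e-05) = 204.124;  1/sqrt(d2) = 70.3598
k = (sigma1 - sigma2) / (1/sqrt(d1) - 1/sqrt(d2)) = (213.2 - 141.0) / (204.124 - 70.3598) = 0.539755 MPa*m^0.5
sigma0 = sigma1 - k/sqrt(d1) = 213.2 - 0.539755*204.124 = 103.023 MPa
sigma_y(d3) = 103.023 + 0.539755 / sqrt(1.76e-04) = 143.7 MPa


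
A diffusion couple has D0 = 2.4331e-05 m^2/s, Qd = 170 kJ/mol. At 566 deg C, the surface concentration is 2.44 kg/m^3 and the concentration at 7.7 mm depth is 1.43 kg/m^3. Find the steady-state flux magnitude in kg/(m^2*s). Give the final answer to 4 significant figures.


Step 1: D = D0 * exp(-Qd/(R*T))
T = 566 + 273.15 = 839.15 K
D = 2.4331e-05 * exp(-170e3 / (8.314 * 839.15)) = 6.36464e-16 m^2/s
Step 2: J = D * (C1 - C2) / dx
J = 6.36464e-16 * (2.44 - 1.43) / 7.7e-03
J = 8.348e-14 kg/(m^2*s)


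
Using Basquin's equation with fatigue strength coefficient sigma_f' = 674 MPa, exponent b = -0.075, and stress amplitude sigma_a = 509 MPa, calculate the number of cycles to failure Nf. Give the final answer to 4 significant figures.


sigma_a = sigma_f' * (2*Nf)^b
2*Nf = (sigma_a / sigma_f')^(1/b)
2*Nf = (509 / 674)^(1/-0.075)
2*Nf = 42.2566
Nf = 21.13 cycles


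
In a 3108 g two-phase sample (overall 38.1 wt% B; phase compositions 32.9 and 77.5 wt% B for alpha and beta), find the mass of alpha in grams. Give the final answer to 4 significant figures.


f_alpha = (C_beta - C0) / (C_beta - C_alpha)
f_alpha = (77.5 - 38.1) / (77.5 - 32.9) = 0.883408
m_alpha = f_alpha * m_total = 0.883408 * 3108 = 2746 g


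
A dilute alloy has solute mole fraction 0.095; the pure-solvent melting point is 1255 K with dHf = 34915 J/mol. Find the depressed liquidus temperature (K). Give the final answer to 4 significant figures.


dT = R*Tm^2*x / dHf
dT = 8.314 * 1255^2 * 0.095 / 34915
dT = 35.6294 K
T_new = 1255 - 35.6294 = 1219 K


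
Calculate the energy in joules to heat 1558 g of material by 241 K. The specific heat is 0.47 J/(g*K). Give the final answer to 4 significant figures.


Q = m * cp * dT
Q = 1558 * 0.47 * 241
Q = 176500 J


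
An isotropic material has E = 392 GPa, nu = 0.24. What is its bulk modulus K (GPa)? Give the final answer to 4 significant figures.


K = E / (3*(1-2*nu))
K = 392 / (3*(1-2*0.24))
K = 251.3 GPa


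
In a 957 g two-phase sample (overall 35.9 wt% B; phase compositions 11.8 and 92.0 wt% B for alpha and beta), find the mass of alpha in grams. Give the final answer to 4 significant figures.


f_alpha = (C_beta - C0) / (C_beta - C_alpha)
f_alpha = (92.0 - 35.9) / (92.0 - 11.8) = 0.699501
m_alpha = f_alpha * m_total = 0.699501 * 957 = 669.4 g


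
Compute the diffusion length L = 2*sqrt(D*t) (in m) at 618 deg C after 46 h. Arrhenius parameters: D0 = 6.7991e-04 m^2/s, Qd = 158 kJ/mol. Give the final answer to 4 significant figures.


Step 1: D = D0 * exp(-Qd/(R*T))
T = 891.15 K
D = 6.7991e-04 * exp(-158e3 / (8.314 * 891.15)) = 3.72364e-13 m^2/s
Step 2: L = 2*sqrt(D*t)
t = 46 h = 165600 s
L = 2*sqrt(3.72364e-13 * 165600) = 4.966e-04 m


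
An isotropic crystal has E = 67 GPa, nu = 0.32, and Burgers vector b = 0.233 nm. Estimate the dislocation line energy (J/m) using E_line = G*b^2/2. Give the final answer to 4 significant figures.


Step 1: G = E / (2*(1+nu))
G = 67 / (2*(1+0.32)) = 25.3788 GPa = 2.53788e+10 Pa
Step 2: E_line = G*b^2/2
b = 0.233 nm = 2.33e-10 m
E_line = 0.5 * 2.53788e+10 * (2.33e-10)^2 = 6.889e-10 J/m


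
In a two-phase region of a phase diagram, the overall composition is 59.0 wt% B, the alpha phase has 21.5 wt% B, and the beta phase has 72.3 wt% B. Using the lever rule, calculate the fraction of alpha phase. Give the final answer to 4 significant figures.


f_alpha = (C_beta - C0) / (C_beta - C_alpha)
f_alpha = (72.3 - 59.0) / (72.3 - 21.5)
f_alpha = 0.2618


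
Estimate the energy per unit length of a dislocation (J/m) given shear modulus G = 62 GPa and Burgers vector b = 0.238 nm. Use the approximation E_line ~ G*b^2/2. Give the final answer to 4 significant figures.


E = G*b^2/2
b = 0.238 nm = 2.38e-10 m
G = 62 GPa = 6.2e+10 Pa
E = 0.5 * 6.2e+10 * (2.38e-10)^2
E = 1.756e-09 J/m


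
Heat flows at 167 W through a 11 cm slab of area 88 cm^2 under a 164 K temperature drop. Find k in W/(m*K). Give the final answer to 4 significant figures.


k = Q*L / (A*dT)
L = 0.11 m, A = 8.8e-03 m^2
k = 167 * 0.11 / (8.8e-03 * 164)
k = 12.73 W/(m*K)


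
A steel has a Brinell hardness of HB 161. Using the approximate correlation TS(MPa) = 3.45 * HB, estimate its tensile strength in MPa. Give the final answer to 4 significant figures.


TS (MPa) = 3.45 * HB
TS = 3.45 * 161
TS = 555.5 MPa


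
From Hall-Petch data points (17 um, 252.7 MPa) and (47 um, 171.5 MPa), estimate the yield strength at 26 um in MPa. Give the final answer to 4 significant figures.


sigma_y = sigma0 + k / sqrt(d)
1/sqrt(d1) = 1/sqrt(1.7e-05) = 242.536;  1/sqrt(d2) = 145.865
k = (sigma1 - sigma2) / (1/sqrt(d1) - 1/sqrt(d2)) = (252.7 - 171.5) / (242.536 - 145.865) = 0.839966 MPa*m^0.5
sigma0 = sigma1 - k/sqrt(d1) = 252.7 - 0.839966*242.536 = 48.9784 MPa
sigma_y(d3) = 48.9784 + 0.839966 / sqrt(2.6e-05) = 213.7 MPa


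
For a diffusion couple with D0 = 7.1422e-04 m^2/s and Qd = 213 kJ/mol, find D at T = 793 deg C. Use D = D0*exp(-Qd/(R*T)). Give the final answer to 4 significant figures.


D = D0 * exp(-Qd / (R*T))
T = 1066.15 K
D = 7.1422e-04 * exp(-213e3 / (8.314 * 1066.15))
D = 2.617e-14 m^2/s


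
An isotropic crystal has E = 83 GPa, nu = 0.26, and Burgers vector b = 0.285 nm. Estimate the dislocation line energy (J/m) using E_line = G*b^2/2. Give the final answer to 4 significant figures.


Step 1: G = E / (2*(1+nu))
G = 83 / (2*(1+0.26)) = 32.9365 GPa = 3.29365e+10 Pa
Step 2: E_line = G*b^2/2
b = 0.285 nm = 2.85e-10 m
E_line = 0.5 * 3.29365e+10 * (2.85e-10)^2 = 1.338e-09 J/m


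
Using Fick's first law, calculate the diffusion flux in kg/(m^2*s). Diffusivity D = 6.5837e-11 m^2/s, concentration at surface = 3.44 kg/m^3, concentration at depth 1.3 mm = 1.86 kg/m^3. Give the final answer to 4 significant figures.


J = -D * (dC/dx) = D * (C1 - C2) / dx
J = 6.5837e-11 * (3.44 - 1.86) / 1.3e-03
J = 8.002e-08 kg/(m^2*s)


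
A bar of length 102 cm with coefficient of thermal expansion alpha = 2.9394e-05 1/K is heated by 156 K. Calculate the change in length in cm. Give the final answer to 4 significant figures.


dL = L0 * alpha * dT
dL = 102 * 2.9394e-05 * 156
dL = 0.4677 cm


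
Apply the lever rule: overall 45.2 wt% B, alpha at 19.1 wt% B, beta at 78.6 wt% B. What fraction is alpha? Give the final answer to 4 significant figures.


f_alpha = (C_beta - C0) / (C_beta - C_alpha)
f_alpha = (78.6 - 45.2) / (78.6 - 19.1)
f_alpha = 0.5613


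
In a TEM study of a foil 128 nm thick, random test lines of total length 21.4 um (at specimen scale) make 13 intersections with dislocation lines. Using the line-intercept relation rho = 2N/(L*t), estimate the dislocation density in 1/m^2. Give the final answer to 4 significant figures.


rho = 2N / (L * t)
L = 21.4 um = 2.14e-05 m, t = 128 nm = 1.28e-07 m
rho = 2 * 13 / (2.14e-05 * 1.28e-07)
rho = 9.492e+12 1/m^2


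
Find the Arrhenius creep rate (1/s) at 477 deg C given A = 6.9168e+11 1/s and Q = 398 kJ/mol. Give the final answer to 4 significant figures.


rate = A * exp(-Q / (R*T))
T = 477 + 273.15 = 750.15 K
rate = 6.9168e+11 * exp(-398e3 / (8.314 * 750.15))
rate = 1.334e-16 1/s


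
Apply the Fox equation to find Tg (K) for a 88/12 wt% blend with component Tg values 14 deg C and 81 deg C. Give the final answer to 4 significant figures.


1/Tg = w1/Tg1 + w2/Tg2 (in Kelvin)
Tg1 = 287.15 K, Tg2 = 354.15 K
1/Tg = 0.88/287.15 + 0.12/354.15
Tg = 293.8 K
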